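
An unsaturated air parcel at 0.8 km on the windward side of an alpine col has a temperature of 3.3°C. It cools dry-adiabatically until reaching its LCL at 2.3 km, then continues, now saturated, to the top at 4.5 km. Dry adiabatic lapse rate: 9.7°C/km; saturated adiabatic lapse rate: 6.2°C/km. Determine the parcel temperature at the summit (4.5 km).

-24.89°C

800 → 2300 m (dry, 9.7°C/km): ΔT = -9.7 × 1.5 = -14.55°C → T = -11.25°C
2300 → 4500 m (saturated, 6.2°C/km): ΔT = -6.2 × 2.2 = -13.64°C → T = -24.89°C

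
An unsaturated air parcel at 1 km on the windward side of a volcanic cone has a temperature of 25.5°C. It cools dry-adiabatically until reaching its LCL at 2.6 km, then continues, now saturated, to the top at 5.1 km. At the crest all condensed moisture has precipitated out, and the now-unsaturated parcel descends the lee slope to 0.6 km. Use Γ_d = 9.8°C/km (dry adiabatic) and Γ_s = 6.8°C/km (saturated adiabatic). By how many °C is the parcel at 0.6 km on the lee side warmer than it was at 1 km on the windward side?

Dry to 2600 m: -9.8 × 1.6 km = -15.68°C, so T = 9.82°C.
Saturated to 5100 m: -6.8 × 2.5 km = -17°C, so T = -7.18°C.
Dry descent to 600 m: +9.8 × 4.5 km = +44.1°C, so T = 36.92°C.
Net change vs windward start: 36.92 − 25.5 = +11.42°C

+11.42°C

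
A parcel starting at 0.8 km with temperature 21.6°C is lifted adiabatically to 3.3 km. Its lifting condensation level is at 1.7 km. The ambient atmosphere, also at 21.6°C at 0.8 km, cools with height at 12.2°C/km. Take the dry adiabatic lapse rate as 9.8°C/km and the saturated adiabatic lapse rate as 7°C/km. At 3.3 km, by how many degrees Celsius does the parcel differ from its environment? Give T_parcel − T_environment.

Parcel:
  Dry to 1700 m: -9.8 × 0.9 km = -8.82°C, so T = 12.78°C.
  Saturated to 3300 m: -7 × 1.6 km = -11.2°C, so T = 1.58°C.
Environment:
  Environment to 3300 m: -12.2 × 2.5 km = -30.5°C, so T = -8.9°C.
T_parcel − T_env = 1.58 − (-8.9) = +10.48°C

+10.48°C (parcel warmer than environment)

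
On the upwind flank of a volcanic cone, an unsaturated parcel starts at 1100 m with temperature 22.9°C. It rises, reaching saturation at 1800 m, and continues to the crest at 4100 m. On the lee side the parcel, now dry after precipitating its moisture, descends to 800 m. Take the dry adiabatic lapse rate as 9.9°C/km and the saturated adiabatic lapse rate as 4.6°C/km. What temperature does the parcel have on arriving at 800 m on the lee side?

38.06°C

Dry to 1800 m: -9.9 × 0.7 km = -6.93°C, so T = 15.97°C.
Saturated to 4100 m: -4.6 × 2.3 km = -10.58°C, so T = 5.39°C.
Dry descent to 800 m: +9.9 × 3.3 km = +32.67°C, so T = 38.06°C.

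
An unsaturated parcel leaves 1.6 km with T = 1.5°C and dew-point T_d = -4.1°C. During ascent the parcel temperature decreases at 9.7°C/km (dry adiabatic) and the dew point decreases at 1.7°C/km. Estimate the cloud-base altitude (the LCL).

T and T_d converge at 9.7 − 1.7 = 8°C per km
Height above start = (1.5 − (-4.1)) / 8 = 0.7 km
LCL altitude = 1600 m + 700 m = 2300 m

2.3 km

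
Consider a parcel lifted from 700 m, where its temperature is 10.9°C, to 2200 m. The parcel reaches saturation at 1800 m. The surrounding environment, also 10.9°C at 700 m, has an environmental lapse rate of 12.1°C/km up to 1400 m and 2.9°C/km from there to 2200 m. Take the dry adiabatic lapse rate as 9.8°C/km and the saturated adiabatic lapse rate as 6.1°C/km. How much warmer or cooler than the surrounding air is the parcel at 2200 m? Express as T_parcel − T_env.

-2.43°C (parcel cooler than environment)

Parcel:
  700 → 1800 m (dry, 9.8°C/km): ΔT = -9.8 × 1.1 = -10.78°C → T = 0.12°C
  1800 → 2200 m (saturated, 6.1°C/km): ΔT = -6.1 × 0.4 = -2.44°C → T = -2.32°C
Environment:
  700 → 1400 m (environment, lower layer, 12.1°C/km): ΔT = -12.1 × 0.7 = -8.47°C → T = 2.43°C
  1400 → 2200 m (environment, upper layer, 2.9°C/km): ΔT = -2.9 × 0.8 = -2.32°C → T = 0.11°C
T_parcel − T_env = -2.32 − 0.11 = -2.43°C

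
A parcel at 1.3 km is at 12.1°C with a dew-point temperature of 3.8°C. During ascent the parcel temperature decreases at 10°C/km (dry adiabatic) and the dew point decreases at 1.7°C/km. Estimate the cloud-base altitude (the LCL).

2.3 km

T and T_d converge at 10 − 1.7 = 8.3°C per km
Height above start = (12.1 − 3.8) / 8.3 = 1 km
LCL altitude = 1300 m + 1000 m = 2300 m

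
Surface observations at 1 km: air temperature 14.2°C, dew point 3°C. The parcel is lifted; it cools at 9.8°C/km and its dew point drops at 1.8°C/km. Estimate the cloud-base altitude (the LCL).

T and T_d converge at 9.8 − 1.8 = 8°C per km
Height above start = (14.2 − 3) / 8 = 1.4 km
LCL altitude = 1000 m + 1400 m = 2400 m

2.4 km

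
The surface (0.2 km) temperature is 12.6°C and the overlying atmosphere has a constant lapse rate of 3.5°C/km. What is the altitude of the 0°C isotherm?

Height above start = (12.6 − 0) / 3.5 = 3.6 km
Altitude = 200 m + 3600 m = 3800 m

3.8 km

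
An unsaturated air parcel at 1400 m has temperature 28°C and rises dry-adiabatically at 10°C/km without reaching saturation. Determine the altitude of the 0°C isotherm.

4200 m

Height above start = (28 − 0) / 10 = 2.8 km
Altitude = 1400 m + 2800 m = 4200 m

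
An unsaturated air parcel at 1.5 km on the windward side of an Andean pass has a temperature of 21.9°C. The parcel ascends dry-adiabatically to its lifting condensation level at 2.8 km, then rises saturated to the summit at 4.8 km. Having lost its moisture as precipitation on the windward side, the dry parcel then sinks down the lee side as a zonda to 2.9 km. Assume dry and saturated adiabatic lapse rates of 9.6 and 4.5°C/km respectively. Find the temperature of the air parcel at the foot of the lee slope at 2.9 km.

1500 → 2800 m (dry, 9.6°C/km): ΔT = -9.6 × 1.3 = -12.48°C → T = 9.42°C
2800 → 4800 m (saturated, 4.5°C/km): ΔT = -4.5 × 2 = -9°C → T = 0.42°C
4800 → 2900 m (dry descent, 9.6°C/km): ΔT = +9.6 × 1.9 = +18.24°C → T = 18.66°C

18.66°C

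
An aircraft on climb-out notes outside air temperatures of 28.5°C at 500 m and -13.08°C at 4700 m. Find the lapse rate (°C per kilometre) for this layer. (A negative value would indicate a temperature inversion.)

9.9°C/km

Γ = −ΔT/Δz = (28.5 − (-13.08)) / (4700 − 500) m
  = 41.58°C / 4.2 km = 9.9°C/km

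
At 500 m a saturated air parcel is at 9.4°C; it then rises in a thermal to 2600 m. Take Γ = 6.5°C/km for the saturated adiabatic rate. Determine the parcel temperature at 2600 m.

-4.25°C

From 500 m to 2600 m (saturated adiabatic): cools by 6.5 × 2.1 = 13.65°C, giving -4.25°C.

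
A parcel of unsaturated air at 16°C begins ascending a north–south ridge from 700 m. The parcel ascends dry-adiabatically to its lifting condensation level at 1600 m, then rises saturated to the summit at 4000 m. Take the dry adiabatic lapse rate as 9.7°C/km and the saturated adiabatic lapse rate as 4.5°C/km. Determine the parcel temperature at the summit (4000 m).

-3.53°C

From 700 m to 1600 m (dry): cools by 9.7 × 0.9 = 8.73°C, giving 7.27°C.
From 1600 m to 4000 m (saturated): cools by 4.5 × 2.4 = 10.8°C, giving -3.53°C.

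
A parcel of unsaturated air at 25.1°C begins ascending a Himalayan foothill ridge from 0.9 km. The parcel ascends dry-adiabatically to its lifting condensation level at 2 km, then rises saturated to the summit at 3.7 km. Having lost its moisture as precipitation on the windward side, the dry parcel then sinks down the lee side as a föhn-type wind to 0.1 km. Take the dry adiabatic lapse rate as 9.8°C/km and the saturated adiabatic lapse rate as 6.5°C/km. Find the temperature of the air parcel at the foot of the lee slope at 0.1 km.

38.55°C

From 900 m to 2000 m (dry): cools by 9.8 × 1.1 = 10.78°C, giving 14.32°C.
From 2000 m to 3700 m (saturated): cools by 6.5 × 1.7 = 11.05°C, giving 3.27°C.
From 3700 m to 100 m (dry descent): warms by 9.8 × 3.6 = 35.28°C, giving 38.55°C.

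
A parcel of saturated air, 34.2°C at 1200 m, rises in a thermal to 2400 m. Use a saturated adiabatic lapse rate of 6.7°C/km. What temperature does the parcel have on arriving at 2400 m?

26.16°C

1200 → 2400 m (saturated adiabatic, 6.7°C/km): ΔT = -6.7 × 1.2 = -8.04°C → T = 26.16°C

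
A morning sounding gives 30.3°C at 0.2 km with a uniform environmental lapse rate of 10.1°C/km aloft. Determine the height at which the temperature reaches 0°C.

Height above start = (30.3 − 0) / 10.1 = 3 km
Altitude = 200 m + 3000 m = 3200 m

3.2 km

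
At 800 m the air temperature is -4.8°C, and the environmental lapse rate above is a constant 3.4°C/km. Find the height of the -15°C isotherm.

Height above start = (-4.8 − (-15)) / 3.4 = 3 km
Altitude = 800 m + 3000 m = 3800 m

3800 m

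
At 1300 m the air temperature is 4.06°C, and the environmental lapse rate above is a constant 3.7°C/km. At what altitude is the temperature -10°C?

Height above start = (4.06 − (-10)) / 3.7 = 3.8 km
Altitude = 1300 m + 3800 m = 5100 m

5100 m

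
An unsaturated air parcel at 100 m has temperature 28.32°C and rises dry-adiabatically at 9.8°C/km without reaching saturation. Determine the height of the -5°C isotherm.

3500 m

Height above start = (28.32 − (-5)) / 9.8 = 3.4 km
Altitude = 100 m + 3400 m = 3500 m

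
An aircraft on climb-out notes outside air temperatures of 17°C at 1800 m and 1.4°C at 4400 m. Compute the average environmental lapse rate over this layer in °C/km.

6°C/km

Γ = −ΔT/Δz = (17 − 1.4) / (4400 − 1800) m
  = 15.6°C / 2.6 km = 6°C/km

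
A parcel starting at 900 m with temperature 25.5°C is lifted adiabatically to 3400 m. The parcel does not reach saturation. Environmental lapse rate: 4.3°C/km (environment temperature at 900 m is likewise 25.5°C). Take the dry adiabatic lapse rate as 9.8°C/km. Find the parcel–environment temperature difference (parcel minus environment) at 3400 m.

Parcel:
  900 → 3400 m (dry, 9.8°C/km): ΔT = -9.8 × 2.5 = -24.5°C → T = 1°C
Environment:
  900 → 3400 m (environment, 4.3°C/km): ΔT = -4.3 × 2.5 = -10.75°C → T = 14.75°C
T_parcel − T_env = 1 − 14.75 = -13.75°C

-13.75°C (parcel cooler than environment)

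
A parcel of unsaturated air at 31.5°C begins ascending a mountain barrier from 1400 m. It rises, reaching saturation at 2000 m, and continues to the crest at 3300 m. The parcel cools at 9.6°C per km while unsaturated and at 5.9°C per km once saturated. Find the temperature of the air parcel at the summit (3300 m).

18.07°C

From 1400 m to 2000 m (dry): cools by 9.6 × 0.6 = 5.76°C, giving 25.74°C.
From 2000 m to 3300 m (saturated): cools by 5.9 × 1.3 = 7.67°C, giving 18.07°C.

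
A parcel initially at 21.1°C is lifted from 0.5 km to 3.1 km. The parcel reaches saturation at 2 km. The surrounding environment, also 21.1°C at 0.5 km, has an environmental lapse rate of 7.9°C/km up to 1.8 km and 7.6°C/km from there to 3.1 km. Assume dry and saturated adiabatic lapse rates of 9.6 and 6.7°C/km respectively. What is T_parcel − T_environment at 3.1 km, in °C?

Parcel:
  500–2000 m, dry: Δz = 1.5 km ⇒ ΔT = -14.4°C; T = 6.7°C
  2000–3100 m, saturated: Δz = 1.1 km ⇒ ΔT = -7.37°C; T = -0.67°C
Environment:
  500–1800 m, environment, lower layer: Δz = 1.3 km ⇒ ΔT = -10.27°C; T = 10.83°C
  1800–3100 m, environment, upper layer: Δz = 1.3 km ⇒ ΔT = -9.88°C; T = 0.95°C
T_parcel − T_env = -0.67 − 0.95 = -1.62°C

-1.62°C (parcel cooler than environment)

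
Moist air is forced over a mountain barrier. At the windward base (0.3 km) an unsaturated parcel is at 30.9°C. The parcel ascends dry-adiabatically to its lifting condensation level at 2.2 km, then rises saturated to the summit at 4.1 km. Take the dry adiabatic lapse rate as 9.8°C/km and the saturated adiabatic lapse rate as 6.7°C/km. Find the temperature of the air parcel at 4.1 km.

Dry to 2200 m: -9.8 × 1.9 km = -18.62°C, so T = 12.28°C.
Saturated to 4100 m: -6.7 × 1.9 km = -12.73°C, so T = -0.45°C.

-0.45°C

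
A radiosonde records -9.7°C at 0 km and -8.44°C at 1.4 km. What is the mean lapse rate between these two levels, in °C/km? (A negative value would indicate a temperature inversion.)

Γ = −ΔT/Δz = (-9.7 − (-8.44)) / (1400 − 0) m
  = -1.26°C / 1.4 km = -0.9°C/km

-0.9°C/km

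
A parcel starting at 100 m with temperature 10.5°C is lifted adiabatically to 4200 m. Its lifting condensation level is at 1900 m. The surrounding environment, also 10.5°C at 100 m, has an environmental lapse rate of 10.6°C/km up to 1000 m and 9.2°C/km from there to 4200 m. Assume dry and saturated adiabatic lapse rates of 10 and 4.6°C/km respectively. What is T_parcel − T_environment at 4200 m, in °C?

Parcel:
  100–1900 m, dry: Δz = 1.8 km ⇒ ΔT = -18°C; T = -7.5°C
  1900–4200 m, saturated: Δz = 2.3 km ⇒ ΔT = -10.58°C; T = -18.08°C
Environment:
  100–1000 m, environment, lower layer: Δz = 0.9 km ⇒ ΔT = -9.54°C; T = 0.96°C
  1000–4200 m, environment, upper layer: Δz = 3.2 km ⇒ ΔT = -29.44°C; T = -28.48°C
T_parcel − T_env = -18.08 − (-28.48) = +10.4°C

+10.4°C (parcel warmer than environment)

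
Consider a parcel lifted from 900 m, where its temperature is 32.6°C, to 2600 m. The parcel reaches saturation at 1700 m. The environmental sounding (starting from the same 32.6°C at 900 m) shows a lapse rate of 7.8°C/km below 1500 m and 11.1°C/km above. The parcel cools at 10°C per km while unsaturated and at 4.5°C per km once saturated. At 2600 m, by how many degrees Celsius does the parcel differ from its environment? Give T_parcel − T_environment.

+4.84°C (parcel warmer than environment)

Parcel:
  Dry to 1700 m: -10 × 0.8 km = -8°C, so T = 24.6°C.
  Saturated to 2600 m: -4.5 × 0.9 km = -4.05°C, so T = 20.55°C.
Environment:
  Environment, lower layer to 1500 m: -7.8 × 0.6 km = -4.68°C, so T = 27.92°C.
  Environment, upper layer to 2600 m: -11.1 × 1.1 km = -12.21°C, so T = 15.71°C.
T_parcel − T_env = 20.55 − 15.71 = +4.84°C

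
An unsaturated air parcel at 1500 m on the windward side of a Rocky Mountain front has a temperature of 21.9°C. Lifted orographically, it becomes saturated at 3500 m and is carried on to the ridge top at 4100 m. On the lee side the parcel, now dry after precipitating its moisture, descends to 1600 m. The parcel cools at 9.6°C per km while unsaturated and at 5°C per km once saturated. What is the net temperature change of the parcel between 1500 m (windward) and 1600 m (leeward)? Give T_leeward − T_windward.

1500–3500 m, dry: Δz = 2 km ⇒ ΔT = -19.2°C; T = 2.7°C
3500–4100 m, saturated: Δz = 0.6 km ⇒ ΔT = -3°C; T = -0.3°C
4100–1600 m, dry descent: Δz = 2.5 km ⇒ ΔT = +24°C; T = 23.7°C
Net change vs windward start: 23.7 − 21.9 = +1.8°C

+1.8°C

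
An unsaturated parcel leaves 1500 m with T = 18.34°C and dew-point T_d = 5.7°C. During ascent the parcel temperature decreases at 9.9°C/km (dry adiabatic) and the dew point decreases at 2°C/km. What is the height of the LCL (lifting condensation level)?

T and T_d converge at 9.9 − 2 = 7.9°C per km
Height above start = (18.34 − 5.7) / 7.9 = 1.6 km
LCL altitude = 1500 m + 1600 m = 3100 m

3100 m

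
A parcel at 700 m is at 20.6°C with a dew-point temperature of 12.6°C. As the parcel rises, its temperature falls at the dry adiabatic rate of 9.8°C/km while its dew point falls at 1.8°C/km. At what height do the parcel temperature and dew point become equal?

1700 m

T and T_d converge at 9.8 − 1.8 = 8°C per km
Height above start = (20.6 − 12.6) / 8 = 1 km
LCL altitude = 700 m + 1000 m = 1700 m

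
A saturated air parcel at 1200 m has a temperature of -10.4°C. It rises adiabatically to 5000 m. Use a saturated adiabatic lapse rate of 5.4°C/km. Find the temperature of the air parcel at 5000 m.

1200 → 5000 m (saturated adiabatic, 5.4°C/km): ΔT = -5.4 × 3.8 = -20.52°C → T = -30.92°C

-30.92°C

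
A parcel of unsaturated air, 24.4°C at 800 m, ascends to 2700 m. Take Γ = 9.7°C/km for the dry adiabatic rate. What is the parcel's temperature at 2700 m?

5.97°C

800–2700 m, dry adiabatic: Δz = 1.9 km ⇒ ΔT = -18.43°C; T = 5.97°C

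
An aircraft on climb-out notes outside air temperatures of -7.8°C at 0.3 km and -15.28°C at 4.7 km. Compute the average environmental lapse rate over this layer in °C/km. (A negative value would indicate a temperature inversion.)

Γ = −ΔT/Δz = (-7.8 − (-15.28)) / (4700 − 300) m
  = 7.48°C / 4.4 km = 1.7°C/km

1.7°C/km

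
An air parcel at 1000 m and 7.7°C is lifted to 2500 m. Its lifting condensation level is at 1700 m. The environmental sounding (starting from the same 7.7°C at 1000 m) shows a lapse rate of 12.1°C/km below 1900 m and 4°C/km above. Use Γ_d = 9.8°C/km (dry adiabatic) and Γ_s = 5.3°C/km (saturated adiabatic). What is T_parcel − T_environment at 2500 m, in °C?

+2.19°C (parcel warmer than environment)

Parcel:
  Dry to 1700 m: -9.8 × 0.7 km = -6.86°C, so T = 0.84°C.
  Saturated to 2500 m: -5.3 × 0.8 km = -4.24°C, so T = -3.4°C.
Environment:
  Environment, lower layer to 1900 m: -12.1 × 0.9 km = -10.89°C, so T = -3.19°C.
  Environment, upper layer to 2500 m: -4 × 0.6 km = -2.4°C, so T = -5.59°C.
T_parcel − T_env = -3.4 − (-5.59) = +2.19°C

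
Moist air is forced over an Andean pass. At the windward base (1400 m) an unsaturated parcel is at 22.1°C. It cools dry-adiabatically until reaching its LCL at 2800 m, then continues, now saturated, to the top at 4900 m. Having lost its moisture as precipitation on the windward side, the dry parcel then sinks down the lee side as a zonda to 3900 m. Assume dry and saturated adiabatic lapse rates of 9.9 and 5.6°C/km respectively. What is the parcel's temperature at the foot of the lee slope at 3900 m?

1400 → 2800 m (dry, 9.9°C/km): ΔT = -9.9 × 1.4 = -13.86°C → T = 8.24°C
2800 → 4900 m (saturated, 5.6°C/km): ΔT = -5.6 × 2.1 = -11.76°C → T = -3.52°C
4900 → 3900 m (dry descent, 9.9°C/km): ΔT = +9.9 × 1 = +9.9°C → T = 6.38°C

6.38°C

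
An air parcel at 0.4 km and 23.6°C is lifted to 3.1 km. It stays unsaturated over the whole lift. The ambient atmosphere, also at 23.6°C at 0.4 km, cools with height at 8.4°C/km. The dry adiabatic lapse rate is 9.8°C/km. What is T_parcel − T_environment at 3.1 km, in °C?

-3.78°C (parcel cooler than environment)

Parcel:
  400 → 3100 m (dry, 9.8°C/km): ΔT = -9.8 × 2.7 = -26.46°C → T = -2.86°C
Environment:
  400 → 3100 m (environment, 8.4°C/km): ΔT = -8.4 × 2.7 = -22.68°C → T = 0.92°C
T_parcel − T_env = -2.86 − 0.92 = -3.78°C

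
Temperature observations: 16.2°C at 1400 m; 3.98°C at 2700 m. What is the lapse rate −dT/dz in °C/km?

9.4°C/km

Γ = −ΔT/Δz = (16.2 − 3.98) / (2700 − 1400) m
  = 12.22°C / 1.3 km = 9.4°C/km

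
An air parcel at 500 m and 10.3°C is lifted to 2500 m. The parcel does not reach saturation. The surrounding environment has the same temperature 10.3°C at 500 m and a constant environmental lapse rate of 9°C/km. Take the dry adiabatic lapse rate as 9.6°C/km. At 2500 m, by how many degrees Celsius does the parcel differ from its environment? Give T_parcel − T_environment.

-1.2°C (parcel cooler than environment)

Parcel:
  From 500 m to 2500 m (dry): cools by 9.6 × 2 = 19.2°C, giving -8.9°C.
Environment:
  From 500 m to 2500 m (environment): cools by 9 × 2 = 18°C, giving -7.7°C.
T_parcel − T_env = -8.9 − (-7.7) = -1.2°C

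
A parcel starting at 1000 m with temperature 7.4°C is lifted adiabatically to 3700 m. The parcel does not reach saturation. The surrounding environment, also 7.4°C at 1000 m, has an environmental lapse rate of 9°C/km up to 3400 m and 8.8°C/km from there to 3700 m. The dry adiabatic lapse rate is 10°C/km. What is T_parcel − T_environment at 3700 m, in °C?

-2.76°C (parcel cooler than environment)

Parcel:
  1000–3700 m, dry: Δz = 2.7 km ⇒ ΔT = -27°C; T = -19.6°C
Environment:
  1000–3400 m, environment, lower layer: Δz = 2.4 km ⇒ ΔT = -21.6°C; T = -14.2°C
  3400–3700 m, environment, upper layer: Δz = 0.3 km ⇒ ΔT = -2.64°C; T = -16.84°C
T_parcel − T_env = -19.6 − (-16.84) = -2.76°C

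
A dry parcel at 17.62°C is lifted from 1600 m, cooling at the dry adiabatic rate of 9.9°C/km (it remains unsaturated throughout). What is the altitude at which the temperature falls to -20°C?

Height above start = (17.62 − (-20)) / 9.9 = 3.8 km
Altitude = 1600 m + 3800 m = 5400 m

5400 m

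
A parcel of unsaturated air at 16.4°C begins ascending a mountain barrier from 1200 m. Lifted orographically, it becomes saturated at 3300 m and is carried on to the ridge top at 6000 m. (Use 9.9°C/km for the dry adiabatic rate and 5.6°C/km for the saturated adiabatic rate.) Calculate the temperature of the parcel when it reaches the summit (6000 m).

1200 → 3300 m (dry, 9.9°C/km): ΔT = -9.9 × 2.1 = -20.79°C → T = -4.39°C
3300 → 6000 m (saturated, 5.6°C/km): ΔT = -5.6 × 2.7 = -15.12°C → T = -19.51°C

-19.51°C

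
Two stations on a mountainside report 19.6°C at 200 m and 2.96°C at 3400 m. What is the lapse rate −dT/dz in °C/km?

5.2°C/km

Γ = −ΔT/Δz = (19.6 − 2.96) / (3400 − 200) m
  = 16.64°C / 3.2 km = 5.2°C/km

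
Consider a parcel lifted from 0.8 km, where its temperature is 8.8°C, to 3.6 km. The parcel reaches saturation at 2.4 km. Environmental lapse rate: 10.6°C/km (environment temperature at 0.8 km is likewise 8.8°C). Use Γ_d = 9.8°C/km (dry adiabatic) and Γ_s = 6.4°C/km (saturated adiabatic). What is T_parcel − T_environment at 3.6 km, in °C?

Parcel:
  From 800 m to 2400 m (dry): cools by 9.8 × 1.6 = 15.68°C, giving -6.88°C.
  From 2400 m to 3600 m (saturated): cools by 6.4 × 1.2 = 7.68°C, giving -14.56°C.
Environment:
  From 800 m to 3600 m (environment): cools by 10.6 × 2.8 = 29.68°C, giving -20.88°C.
T_parcel − T_env = -14.56 − (-20.88) = +6.32°C

+6.32°C (parcel warmer than environment)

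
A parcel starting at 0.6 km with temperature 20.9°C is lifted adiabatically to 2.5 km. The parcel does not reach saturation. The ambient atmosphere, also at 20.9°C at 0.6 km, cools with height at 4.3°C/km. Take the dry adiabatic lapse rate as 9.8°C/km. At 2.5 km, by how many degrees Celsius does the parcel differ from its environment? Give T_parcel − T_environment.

Parcel:
  600 → 2500 m (dry, 9.8°C/km): ΔT = -9.8 × 1.9 = -18.62°C → T = 2.28°C
Environment:
  600 → 2500 m (environment, 4.3°C/km): ΔT = -4.3 × 1.9 = -8.17°C → T = 12.73°C
T_parcel − T_env = 2.28 − 12.73 = -10.45°C

-10.45°C (parcel cooler than environment)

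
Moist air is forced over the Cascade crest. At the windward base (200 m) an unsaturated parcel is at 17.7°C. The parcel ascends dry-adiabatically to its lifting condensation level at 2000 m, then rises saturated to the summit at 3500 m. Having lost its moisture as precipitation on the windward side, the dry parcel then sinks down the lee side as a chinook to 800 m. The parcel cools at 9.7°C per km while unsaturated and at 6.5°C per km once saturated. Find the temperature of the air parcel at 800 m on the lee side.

Dry to 2000 m: -9.7 × 1.8 km = -17.46°C, so T = 0.24°C.
Saturated to 3500 m: -6.5 × 1.5 km = -9.75°C, so T = -9.51°C.
Dry descent to 800 m: +9.7 × 2.7 km = +26.19°C, so T = 16.68°C.

16.68°C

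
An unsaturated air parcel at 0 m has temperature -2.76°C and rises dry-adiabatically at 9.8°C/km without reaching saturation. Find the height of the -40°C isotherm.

3800 m

Height above start = (-2.76 − (-40)) / 9.8 = 3.8 km
Altitude = 0 m + 3800 m = 3800 m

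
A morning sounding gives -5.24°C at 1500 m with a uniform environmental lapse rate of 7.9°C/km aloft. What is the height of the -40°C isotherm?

5900 m

Height above start = (-5.24 − (-40)) / 7.9 = 4.4 km
Altitude = 1500 m + 4400 m = 5900 m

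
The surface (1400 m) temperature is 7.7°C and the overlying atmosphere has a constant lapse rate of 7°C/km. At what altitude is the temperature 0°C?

2500 m

Height above start = (7.7 − 0) / 7 = 1.1 km
Altitude = 1400 m + 1100 m = 2500 m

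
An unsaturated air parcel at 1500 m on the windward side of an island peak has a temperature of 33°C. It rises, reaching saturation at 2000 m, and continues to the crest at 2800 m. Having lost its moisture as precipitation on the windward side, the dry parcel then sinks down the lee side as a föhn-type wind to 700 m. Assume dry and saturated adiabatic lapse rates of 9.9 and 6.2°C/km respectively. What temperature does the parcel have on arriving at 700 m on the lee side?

From 1500 m to 2000 m (dry): cools by 9.9 × 0.5 = 4.95°C, giving 28.05°C.
From 2000 m to 2800 m (saturated): cools by 6.2 × 0.8 = 4.96°C, giving 23.09°C.
From 2800 m to 700 m (dry descent): warms by 9.9 × 2.1 = 20.79°C, giving 43.88°C.

43.88°C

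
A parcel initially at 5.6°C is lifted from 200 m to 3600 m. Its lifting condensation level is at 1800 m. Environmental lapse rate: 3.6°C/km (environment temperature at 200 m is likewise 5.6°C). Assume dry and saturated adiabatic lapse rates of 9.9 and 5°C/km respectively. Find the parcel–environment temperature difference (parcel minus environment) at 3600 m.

-12.6°C (parcel cooler than environment)

Parcel:
  From 200 m to 1800 m (dry): cools by 9.9 × 1.6 = 15.84°C, giving -10.24°C.
  From 1800 m to 3600 m (saturated): cools by 5 × 1.8 = 9°C, giving -19.24°C.
Environment:
  From 200 m to 3600 m (environment): cools by 3.6 × 3.4 = 12.24°C, giving -6.64°C.
T_parcel − T_env = -19.24 − (-6.64) = -12.6°C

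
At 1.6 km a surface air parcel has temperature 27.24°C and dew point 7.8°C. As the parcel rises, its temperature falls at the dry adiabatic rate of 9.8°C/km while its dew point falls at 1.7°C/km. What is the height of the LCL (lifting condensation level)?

T and T_d converge at 9.8 − 1.7 = 8.1°C per km
Height above start = (27.24 − 7.8) / 8.1 = 2.4 km
LCL altitude = 1600 m + 2400 m = 4000 m

4 km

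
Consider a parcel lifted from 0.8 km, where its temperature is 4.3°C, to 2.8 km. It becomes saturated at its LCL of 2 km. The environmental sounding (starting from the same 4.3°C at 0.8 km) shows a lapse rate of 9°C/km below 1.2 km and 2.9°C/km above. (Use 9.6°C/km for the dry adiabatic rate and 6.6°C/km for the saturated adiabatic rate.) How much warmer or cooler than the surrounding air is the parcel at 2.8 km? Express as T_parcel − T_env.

-8.56°C (parcel cooler than environment)

Parcel:
  Dry to 2000 m: -9.6 × 1.2 km = -11.52°C, so T = -7.22°C.
  Saturated to 2800 m: -6.6 × 0.8 km = -5.28°C, so T = -12.5°C.
Environment:
  Environment, lower layer to 1200 m: -9 × 0.4 km = -3.6°C, so T = 0.7°C.
  Environment, upper layer to 2800 m: -2.9 × 1.6 km = -4.64°C, so T = -3.94°C.
T_parcel − T_env = -12.5 − (-3.94) = -8.56°C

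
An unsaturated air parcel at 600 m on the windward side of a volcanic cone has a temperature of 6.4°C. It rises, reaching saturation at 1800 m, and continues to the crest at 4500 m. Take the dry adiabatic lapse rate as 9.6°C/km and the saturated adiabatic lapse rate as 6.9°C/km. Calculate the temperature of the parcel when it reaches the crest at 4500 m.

-23.75°C

600–1800 m, dry: Δz = 1.2 km ⇒ ΔT = -11.52°C; T = -5.12°C
1800–4500 m, saturated: Δz = 2.7 km ⇒ ΔT = -18.63°C; T = -23.75°C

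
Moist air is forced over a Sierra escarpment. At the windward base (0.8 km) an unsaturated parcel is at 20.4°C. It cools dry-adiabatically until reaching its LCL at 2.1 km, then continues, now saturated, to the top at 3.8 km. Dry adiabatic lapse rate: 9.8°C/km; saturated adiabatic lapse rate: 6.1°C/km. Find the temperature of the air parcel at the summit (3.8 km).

-2.71°C

800–2100 m, dry: Δz = 1.3 km ⇒ ΔT = -12.74°C; T = 7.66°C
2100–3800 m, saturated: Δz = 1.7 km ⇒ ΔT = -10.37°C; T = -2.71°C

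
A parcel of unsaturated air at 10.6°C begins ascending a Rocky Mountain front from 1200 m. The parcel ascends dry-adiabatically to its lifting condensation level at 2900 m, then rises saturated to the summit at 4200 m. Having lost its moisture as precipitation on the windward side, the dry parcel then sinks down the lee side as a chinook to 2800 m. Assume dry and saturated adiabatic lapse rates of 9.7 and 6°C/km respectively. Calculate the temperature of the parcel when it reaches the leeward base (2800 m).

1200–2900 m, dry: Δz = 1.7 km ⇒ ΔT = -16.49°C; T = -5.89°C
2900–4200 m, saturated: Δz = 1.3 km ⇒ ΔT = -7.8°C; T = -13.69°C
4200–2800 m, dry descent: Δz = 1.4 km ⇒ ΔT = +13.58°C; T = -0.11°C

-0.11°C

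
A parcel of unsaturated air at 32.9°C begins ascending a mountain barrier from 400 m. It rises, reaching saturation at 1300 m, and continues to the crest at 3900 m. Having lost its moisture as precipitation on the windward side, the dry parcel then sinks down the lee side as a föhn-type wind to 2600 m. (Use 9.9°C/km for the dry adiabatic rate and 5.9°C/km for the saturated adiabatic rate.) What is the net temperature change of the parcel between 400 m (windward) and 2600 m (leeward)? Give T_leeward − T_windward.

-11.38°C

400 → 1300 m (dry, 9.9°C/km): ΔT = -9.9 × 0.9 = -8.91°C → T = 23.99°C
1300 → 3900 m (saturated, 5.9°C/km): ΔT = -5.9 × 2.6 = -15.34°C → T = 8.65°C
3900 → 2600 m (dry descent, 9.9°C/km): ΔT = +9.9 × 1.3 = +12.87°C → T = 21.52°C
Net change vs windward start: 21.52 − 32.9 = -11.38°C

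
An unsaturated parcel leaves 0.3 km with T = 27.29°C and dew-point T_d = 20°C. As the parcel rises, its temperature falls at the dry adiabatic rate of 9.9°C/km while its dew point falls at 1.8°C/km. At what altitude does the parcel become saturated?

1.2 km

T and T_d converge at 9.9 − 1.8 = 8.1°C per km
Height above start = (27.29 − 20) / 8.1 = 0.9 km
LCL altitude = 300 m + 900 m = 1200 m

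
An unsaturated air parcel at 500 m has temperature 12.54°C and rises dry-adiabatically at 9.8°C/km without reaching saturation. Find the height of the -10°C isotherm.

2800 m

Height above start = (12.54 − (-10)) / 9.8 = 2.3 km
Altitude = 500 m + 2300 m = 2800 m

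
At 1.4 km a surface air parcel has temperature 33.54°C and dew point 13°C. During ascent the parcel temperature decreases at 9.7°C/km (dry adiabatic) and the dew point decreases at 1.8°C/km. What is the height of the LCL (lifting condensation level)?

T and T_d converge at 9.7 − 1.8 = 7.9°C per km
Height above start = (33.54 − 13) / 7.9 = 2.6 km
LCL altitude = 1400 m + 2600 m = 4000 m

4 km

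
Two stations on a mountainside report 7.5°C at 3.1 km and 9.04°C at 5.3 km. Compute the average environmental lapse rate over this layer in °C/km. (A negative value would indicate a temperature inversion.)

-0.7°C/km

Γ = −ΔT/Δz = (7.5 − 9.04) / (5300 − 3100) m
  = -1.54°C / 2.2 km = -0.7°C/km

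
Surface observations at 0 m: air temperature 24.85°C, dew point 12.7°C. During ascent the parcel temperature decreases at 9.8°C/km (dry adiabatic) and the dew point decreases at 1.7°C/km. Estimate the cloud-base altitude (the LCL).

T and T_d converge at 9.8 − 1.7 = 8.1°C per km
Height above start = (24.85 − 12.7) / 8.1 = 1.5 km
LCL altitude = 0 m + 1500 m = 1500 m

1500 m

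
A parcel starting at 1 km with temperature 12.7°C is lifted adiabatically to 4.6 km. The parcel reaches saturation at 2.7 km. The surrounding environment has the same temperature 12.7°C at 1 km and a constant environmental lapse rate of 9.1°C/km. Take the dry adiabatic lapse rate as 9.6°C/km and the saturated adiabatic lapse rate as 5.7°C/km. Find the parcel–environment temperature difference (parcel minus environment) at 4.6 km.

+5.61°C (parcel warmer than environment)

Parcel:
  1000–2700 m, dry: Δz = 1.7 km ⇒ ΔT = -16.32°C; T = -3.62°C
  2700–4600 m, saturated: Δz = 1.9 km ⇒ ΔT = -10.83°C; T = -14.45°C
Environment:
  1000–4600 m, environment: Δz = 3.6 km ⇒ ΔT = -32.76°C; T = -20.06°C
T_parcel − T_env = -14.45 − (-20.06) = +5.61°C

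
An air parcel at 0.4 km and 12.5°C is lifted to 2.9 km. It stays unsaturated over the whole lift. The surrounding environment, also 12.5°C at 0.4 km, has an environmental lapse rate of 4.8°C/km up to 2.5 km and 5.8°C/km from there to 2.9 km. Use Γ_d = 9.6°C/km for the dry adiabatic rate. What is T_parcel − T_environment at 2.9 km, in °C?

Parcel:
  Dry to 2900 m: -9.6 × 2.5 km = -24°C, so T = -11.5°C.
Environment:
  Environment, lower layer to 2500 m: -4.8 × 2.1 km = -10.08°C, so T = 2.42°C.
  Environment, upper layer to 2900 m: -5.8 × 0.4 km = -2.32°C, so T = 0.1°C.
T_parcel − T_env = -11.5 − 0.1 = -11.6°C

-11.6°C (parcel cooler than environment)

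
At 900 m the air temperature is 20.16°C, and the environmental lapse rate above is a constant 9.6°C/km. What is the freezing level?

3000 m

Height above start = (20.16 − 0) / 9.6 = 2.1 km
Altitude = 900 m + 2100 m = 3000 m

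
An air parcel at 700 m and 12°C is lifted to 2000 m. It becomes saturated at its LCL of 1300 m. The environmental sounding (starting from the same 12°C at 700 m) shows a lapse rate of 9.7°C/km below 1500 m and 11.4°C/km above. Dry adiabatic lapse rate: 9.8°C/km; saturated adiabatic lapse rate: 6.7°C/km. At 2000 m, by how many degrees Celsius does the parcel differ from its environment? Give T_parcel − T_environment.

Parcel:
  Dry to 1300 m: -9.8 × 0.6 km = -5.88°C, so T = 6.12°C.
  Saturated to 2000 m: -6.7 × 0.7 km = -4.69°C, so T = 1.43°C.
Environment:
  Environment, lower layer to 1500 m: -9.7 × 0.8 km = -7.76°C, so T = 4.24°C.
  Environment, upper layer to 2000 m: -11.4 × 0.5 km = -5.7°C, so T = -1.46°C.
T_parcel − T_env = 1.43 − (-1.46) = +2.89°C

+2.89°C (parcel warmer than environment)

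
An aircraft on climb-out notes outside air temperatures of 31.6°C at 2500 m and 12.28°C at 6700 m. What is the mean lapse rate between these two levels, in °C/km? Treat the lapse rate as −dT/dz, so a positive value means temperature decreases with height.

4.6°C/km

Γ = −ΔT/Δz = (31.6 − 12.28) / (6700 − 2500) m
  = 19.32°C / 4.2 km = 4.6°C/km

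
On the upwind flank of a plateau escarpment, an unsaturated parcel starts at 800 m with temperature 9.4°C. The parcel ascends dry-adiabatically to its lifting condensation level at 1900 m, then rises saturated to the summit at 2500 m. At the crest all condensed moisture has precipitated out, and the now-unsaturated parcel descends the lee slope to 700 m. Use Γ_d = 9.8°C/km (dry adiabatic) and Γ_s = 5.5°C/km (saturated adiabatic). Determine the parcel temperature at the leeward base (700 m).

12.96°C

Dry to 1900 m: -9.8 × 1.1 km = -10.78°C, so T = -1.38°C.
Saturated to 2500 m: -5.5 × 0.6 km = -3.3°C, so T = -4.68°C.
Dry descent to 700 m: +9.8 × 1.8 km = +17.64°C, so T = 12.96°C.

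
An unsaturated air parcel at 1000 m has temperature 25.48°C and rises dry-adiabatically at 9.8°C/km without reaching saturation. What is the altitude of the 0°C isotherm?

Height above start = (25.48 − 0) / 9.8 = 2.6 km
Altitude = 1000 m + 2600 m = 3600 m

3600 m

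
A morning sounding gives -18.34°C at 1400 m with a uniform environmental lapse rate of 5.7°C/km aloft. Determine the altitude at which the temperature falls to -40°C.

Height above start = (-18.34 − (-40)) / 5.7 = 3.8 km
Altitude = 1400 m + 3800 m = 5200 m

5200 m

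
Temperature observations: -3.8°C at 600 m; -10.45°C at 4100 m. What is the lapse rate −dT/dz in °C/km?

1.9°C/km

Γ = −ΔT/Δz = (-3.8 − (-10.45)) / (4100 − 600) m
  = 6.65°C / 3.5 km = 1.9°C/km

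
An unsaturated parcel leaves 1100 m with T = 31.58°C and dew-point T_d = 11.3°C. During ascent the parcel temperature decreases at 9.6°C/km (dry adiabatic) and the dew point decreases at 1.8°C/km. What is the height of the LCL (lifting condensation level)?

3700 m

T and T_d converge at 9.6 − 1.8 = 7.8°C per km
Height above start = (31.58 − 11.3) / 7.8 = 2.6 km
LCL altitude = 1100 m + 2600 m = 3700 m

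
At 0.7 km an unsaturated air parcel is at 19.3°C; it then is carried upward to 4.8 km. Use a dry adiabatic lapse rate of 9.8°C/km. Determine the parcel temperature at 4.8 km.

-20.88°C

700 → 4800 m (dry adiabatic, 9.8°C/km): ΔT = -9.8 × 4.1 = -40.18°C → T = -20.88°C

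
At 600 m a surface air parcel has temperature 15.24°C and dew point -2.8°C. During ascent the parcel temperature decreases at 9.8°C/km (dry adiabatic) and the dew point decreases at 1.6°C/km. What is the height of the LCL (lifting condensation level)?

T and T_d converge at 9.8 − 1.6 = 8.2°C per km
Height above start = (15.24 − (-2.8)) / 8.2 = 2.2 km
LCL altitude = 600 m + 2200 m = 2800 m

2800 m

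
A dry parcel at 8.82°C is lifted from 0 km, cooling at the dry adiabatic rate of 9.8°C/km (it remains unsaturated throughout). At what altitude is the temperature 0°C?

Height above start = (8.82 − 0) / 9.8 = 0.9 km
Altitude = 0 m + 900 m = 900 m

0.9 km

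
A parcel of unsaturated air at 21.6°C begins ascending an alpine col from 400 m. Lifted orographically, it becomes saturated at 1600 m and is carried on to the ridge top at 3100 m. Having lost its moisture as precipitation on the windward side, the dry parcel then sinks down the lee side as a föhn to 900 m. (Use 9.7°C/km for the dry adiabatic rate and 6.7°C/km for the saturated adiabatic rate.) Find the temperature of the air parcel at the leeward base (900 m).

21.25°C

400–1600 m, dry: Δz = 1.2 km ⇒ ΔT = -11.64°C; T = 9.96°C
1600–3100 m, saturated: Δz = 1.5 km ⇒ ΔT = -10.05°C; T = -0.09°C
3100–900 m, dry descent: Δz = 2.2 km ⇒ ΔT = +21.34°C; T = 21.25°C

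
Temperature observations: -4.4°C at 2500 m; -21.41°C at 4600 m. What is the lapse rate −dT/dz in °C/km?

Γ = −ΔT/Δz = (-4.4 − (-21.41)) / (4600 − 2500) m
  = 17.01°C / 2.1 km = 8.1°C/km

8.1°C/km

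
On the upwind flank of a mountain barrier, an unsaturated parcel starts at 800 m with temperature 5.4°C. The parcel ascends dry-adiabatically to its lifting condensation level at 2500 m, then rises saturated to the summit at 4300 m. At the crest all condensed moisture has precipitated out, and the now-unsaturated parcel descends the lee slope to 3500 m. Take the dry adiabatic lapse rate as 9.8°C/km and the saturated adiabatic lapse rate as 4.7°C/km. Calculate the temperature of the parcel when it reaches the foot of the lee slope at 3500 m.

-11.88°C

Dry to 2500 m: -9.8 × 1.7 km = -16.66°C, so T = -11.26°C.
Saturated to 4300 m: -4.7 × 1.8 km = -8.46°C, so T = -19.72°C.
Dry descent to 3500 m: +9.8 × 0.8 km = +7.84°C, so T = -11.88°C.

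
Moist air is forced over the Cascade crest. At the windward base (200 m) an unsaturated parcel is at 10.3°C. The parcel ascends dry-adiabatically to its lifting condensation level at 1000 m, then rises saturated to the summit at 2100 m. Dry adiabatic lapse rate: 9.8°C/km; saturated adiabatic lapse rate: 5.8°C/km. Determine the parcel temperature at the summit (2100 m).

200 → 1000 m (dry, 9.8°C/km): ΔT = -9.8 × 0.8 = -7.84°C → T = 2.46°C
1000 → 2100 m (saturated, 5.8°C/km): ΔT = -5.8 × 1.1 = -6.38°C → T = -3.92°C

-3.92°C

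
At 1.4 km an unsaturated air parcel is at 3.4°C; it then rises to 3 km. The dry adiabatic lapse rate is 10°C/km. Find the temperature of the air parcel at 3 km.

-12.6°C

1400–3000 m, dry adiabatic: Δz = 1.6 km ⇒ ΔT = -16°C; T = -12.6°C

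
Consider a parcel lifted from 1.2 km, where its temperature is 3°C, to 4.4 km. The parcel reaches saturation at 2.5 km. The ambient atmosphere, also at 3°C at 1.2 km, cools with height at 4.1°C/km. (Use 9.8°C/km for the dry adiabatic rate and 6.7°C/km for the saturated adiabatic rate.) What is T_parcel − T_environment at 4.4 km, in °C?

Parcel:
  From 1200 m to 2500 m (dry): cools by 9.8 × 1.3 = 12.74°C, giving -9.74°C.
  From 2500 m to 4400 m (saturated): cools by 6.7 × 1.9 = 12.73°C, giving -22.47°C.
Environment:
  From 1200 m to 4400 m (environment): cools by 4.1 × 3.2 = 13.12°C, giving -10.12°C.
T_parcel − T_env = -22.47 − (-10.12) = -12.35°C

-12.35°C (parcel cooler than environment)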